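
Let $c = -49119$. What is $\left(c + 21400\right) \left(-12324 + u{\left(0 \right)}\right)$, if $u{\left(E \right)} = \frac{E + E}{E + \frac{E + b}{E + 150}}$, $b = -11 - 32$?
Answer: $341608956$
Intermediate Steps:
$b = -43$ ($b = -11 - 32 = -43$)
$u{\left(E \right)} = \frac{2 E}{E + \frac{-43 + E}{150 + E}}$ ($u{\left(E \right)} = \frac{E + E}{E + \frac{E - 43}{E + 150}} = \frac{2 E}{E + \frac{-43 + E}{150 + E}}$)
$\left(c + 21400\right) \left(-12324 + u{\left(0 \right)}\right) = \left(-49119 + 21400\right) \left(-12324 + 2 \cdot 0 \frac{1}{-43 + 0^{2} + 151 \cdot 0} \left(150 + 0\right)\right) = - 27719 \left(-12324 + 2 \cdot 0 \frac{1}{-43 + 0 + 0} \cdot 150\right) = - 27719 \left(-12324 + 2 \cdot 0 \frac{1}{-43} \cdot 150\right) = - 27719 \left(-12324 + 2 \cdot 0 \left(- \frac{1}{43}\right) 150\right) = - 27719 \left(-12324 + 0\right) = \left(-27719\right) \left(-12324\right) = 341608956$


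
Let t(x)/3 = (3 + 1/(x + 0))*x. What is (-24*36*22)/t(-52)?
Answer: 6336/155 ≈ 40.877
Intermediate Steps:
t(x) = 3*x*(3 + 1/x) (t(x) = 3*((3 + 1/(x + 0))*x) = 3*((3 + 1/x)*x) = 3*(x*(3 + 1/x)) = 3*x*(3 + 1/x))
(-24*36*22)/t(-52) = (-24*36*22)/(3 + 9*(-52)) = (-864*22)/(3 - 468) = -19008/(-465) = -19008*(-1/465) = 6336/155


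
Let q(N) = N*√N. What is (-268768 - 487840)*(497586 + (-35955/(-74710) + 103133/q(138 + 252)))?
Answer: -2812666483643712/7471 - 19507813216*√390/38025 ≈ -3.7649e+11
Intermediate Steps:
q(N) = N^(3/2)
(-268768 - 487840)*(497586 + (-35955/(-74710) + 103133/q(138 + 252))) = (-268768 - 487840)*(497586 + (-35955/(-74710) + 103133/((138 + 252)^(3/2)))) = -756608*(497586 + (-35955*(-1/74710) + 103133/(390^(3/2)))) = -756608*(497586 + (7191/14942 + 103133/((390*√390)))) = -756608*(497586 + (7191/14942 + 103133*(√390/152100))) = -756608*(497586 + (7191/14942 + 103133*√390/152100)) = -756608*(7434937203/14942 + 103133*√390/152100) = -2812666483643712/7471 - 19507813216*√390/38025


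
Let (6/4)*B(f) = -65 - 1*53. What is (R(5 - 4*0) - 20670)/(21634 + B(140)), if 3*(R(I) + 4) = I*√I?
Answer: -31011/32333 + 5*√5/64666 ≈ -0.95894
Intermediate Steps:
R(I) = -4 + I^(3/2)/3 (R(I) = -4 + (I*√I)/3 = -4 + I^(3/2)/3)
B(f) = -236/3 (B(f) = 2*(-65 - 1*53)/3 = 2*(-65 - 53)/3 = (⅔)*(-118) = -236/3)
(R(5 - 4*0) - 20670)/(21634 + B(140)) = ((-4 + (5 - 4*0)^(3/2)/3) - 20670)/(21634 - 236/3) = ((-4 + (5 + 0)^(3/2)/3) - 20670)/(64666/3) = ((-4 + 5^(3/2)/3) - 20670)*(3/64666) = ((-4 + (5*√5)/3) - 20670)*(3/64666) = ((-4 + 5*√5/3) - 20670)*(3/64666) = (-20674 + 5*√5/3)*(3/64666) = -31011/32333 + 5*√5/64666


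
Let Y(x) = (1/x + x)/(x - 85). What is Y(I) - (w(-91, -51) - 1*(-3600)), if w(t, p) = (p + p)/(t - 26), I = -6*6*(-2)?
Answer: -3375601/936 ≈ -3606.4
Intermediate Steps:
I = 72 (I = -36*(-2) = 72)
w(t, p) = 2*p/(-26 + t) (w(t, p) = (2*p)/(-26 + t) = 2*p/(-26 + t))
Y(x) = (x + 1/x)/(-85 + x)
Y(I) - (w(-91, -51) - 1*(-3600)) = (1 + 72**2)/(72*(-85 + 72)) - (2*(-51)/(-26 - 91) - 1*(-3600)) = (1/72)*(1 + 5184)/(-13) - (2*(-51)/(-117) + 3600) = (1/72)*(-1/13)*5185 - (2*(-51)*(-1/117) + 3600) = -5185/936 - (34/39 + 3600) = -5185/936 - 1*140434/39 = -5185/936 - 140434/39 = -3375601/936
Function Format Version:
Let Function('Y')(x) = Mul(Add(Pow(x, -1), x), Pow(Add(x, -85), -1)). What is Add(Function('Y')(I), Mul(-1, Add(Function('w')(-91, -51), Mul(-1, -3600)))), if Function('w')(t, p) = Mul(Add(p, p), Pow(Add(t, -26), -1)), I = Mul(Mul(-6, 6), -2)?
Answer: Rational(-3375601, 936) ≈ -3606.4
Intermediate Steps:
I = 72 (I = Mul(-36, -2) = 72)
Function('w')(t, p) = Mul(2, p, Pow(Add(-26, t), -1)) (Function('w')(t, p) = Mul(Mul(2, p), Pow(Add(-26, t), -1)) = Mul(2, p, Pow(Add(-26, t), -1)))
Function('Y')(x) = Mul(Pow(Add(-85, x), -1), Add(x, Pow(x, -1))) (Function('Y')(x) = Mul(Add(x, Pow(x, -1)), Pow(Add(-85, x), -1)) = Mul(Pow(Add(-85, x), -1), Add(x, Pow(x, -1))))
Add(Function('Y')(I), Mul(-1, Add(Function('w')(-91, -51), Mul(-1, -3600)))) = Add(Mul(Pow(72, -1), Pow(Add(-85, 72), -1), Add(1, Pow(72, 2))), Mul(-1, Add(Mul(2, -51, Pow(Add(-26, -91), -1)), Mul(-1, -3600)))) = Add(Mul(Rational(1, 72), Pow(-13, -1), Add(1, 5184)), Mul(-1, Add(Mul(2, -51, Pow(-117, -1)), 3600))) = Add(Mul(Rational(1, 72), Rational(-1, 13), 5185), Mul(-1, Add(Mul(2, -51, Rational(-1, 117)), 3600))) = Add(Rational(-5185, 936), Mul(-1, Add(Rational(34, 39), 3600))) = Add(Rational(-5185, 936), Mul(-1, Rational(140434, 39))) = Add(Rational(-5185, 936), Rational(-140434, 39)) = Rational(-3375601, 936)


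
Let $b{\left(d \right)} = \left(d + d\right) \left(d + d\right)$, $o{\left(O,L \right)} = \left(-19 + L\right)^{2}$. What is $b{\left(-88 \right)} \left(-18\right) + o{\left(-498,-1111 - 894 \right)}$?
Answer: $3539008$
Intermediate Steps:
$b{\left(d \right)} = 4 d^{2}$ ($b{\left(d \right)} = 2 d 2 d = 4 d^{2}$)
$b{\left(-88 \right)} \left(-18\right) + o{\left(-498,-1111 - 894 \right)} = 4 \left(-88\right)^{2} \left(-18\right) + \left(-19 - 2005\right)^{2} = 4 \cdot 7744 \left(-18\right) + \left(-19 - 2005\right)^{2} = 30976 \left(-18\right) + \left(-19 - 2005\right)^{2} = -557568 + \left(-2024\right)^{2} = -557568 + 4096576 = 3539008$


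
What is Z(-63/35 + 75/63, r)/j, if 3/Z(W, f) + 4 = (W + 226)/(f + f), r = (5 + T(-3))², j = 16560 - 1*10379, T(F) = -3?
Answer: 180/8965099 ≈ 2.0078e-5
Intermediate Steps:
j = 6181 (j = 16560 - 10379 = 6181)
r = 4 (r = (5 - 3)² = 2² = 4)
Z(W, f) = 3/(-4 + (226 + W)/(2*f)) (Z(W, f) = 3/(-4 + (W + 226)/(f + f)) = 3/(-4 + (226 + W)/((2*f))) = 3/(-4 + (226 + W)*(1/(2*f))) = 3/(-4 + (226 + W)/(2*f)))
Z(-63/35 + 75/63, r)/j = (6*4/(226 + (-63/35 + 75/63) - 8*4))/6181 = (6*4/(226 + (-63*1/35 + 75*(1/63)) - 32))*(1/6181) = (6*4/(226 + (-9/5 + 25/21) - 32))*(1/6181) = (6*4/(226 - 64/105 - 32))*(1/6181) = (6*4/(20306/105))*(1/6181) = (6*4*(105/20306))*(1/6181) = (1260/10153)*(1/6181) = 180/8965099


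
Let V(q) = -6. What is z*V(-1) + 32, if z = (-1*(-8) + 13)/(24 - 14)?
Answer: 97/5 ≈ 19.400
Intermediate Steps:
z = 21/10 (z = (8 + 13)/10 = 21*(1/10) = 21/10 ≈ 2.1000)
z*V(-1) + 32 = (21/10)*(-6) + 32 = -63/5 + 32 = 97/5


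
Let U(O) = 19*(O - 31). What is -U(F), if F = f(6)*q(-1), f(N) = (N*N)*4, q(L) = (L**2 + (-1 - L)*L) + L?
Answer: 589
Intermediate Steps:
q(L) = L + L**2 + L*(-1 - L) (q(L) = (L**2 + L*(-1 - L)) + L = L + L**2 + L*(-1 - L))
f(N) = 4*N**2 (f(N) = N**2*4 = 4*N**2)
F = 0 (F = (4*6**2)*0 = (4*36)*0 = 144*0 = 0)
U(O) = -589 + 19*O (U(O) = 19*(-31 + O) = -589 + 19*O)
-U(F) = -(-589 + 19*0) = -(-589 + 0) = -1*(-589) = 589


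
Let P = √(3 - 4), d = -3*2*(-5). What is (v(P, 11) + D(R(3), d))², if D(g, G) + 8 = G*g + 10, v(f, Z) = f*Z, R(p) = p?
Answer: 8343 + 2024*I ≈ 8343.0 + 2024.0*I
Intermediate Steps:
d = 30 (d = -6*(-5) = 30)
P = I (P = √(-1) = I ≈ 1.0*I)
v(f, Z) = Z*f
D(g, G) = 2 + G*g (D(g, G) = -8 + (G*g + 10) = -8 + (10 + G*g) = 2 + G*g)
(v(P, 11) + D(R(3), d))² = (11*I + (2 + 30*3))² = (11*I + (2 + 90))² = (11*I + 92)² = (92 + 11*I)²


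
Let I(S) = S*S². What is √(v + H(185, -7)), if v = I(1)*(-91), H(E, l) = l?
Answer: 7*I*√2 ≈ 9.8995*I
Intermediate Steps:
I(S) = S³
v = -91 (v = 1³*(-91) = 1*(-91) = -91)
√(v + H(185, -7)) = √(-91 - 7) = √(-98) = 7*I*√2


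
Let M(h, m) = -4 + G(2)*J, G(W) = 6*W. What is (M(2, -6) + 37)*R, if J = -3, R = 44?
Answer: -132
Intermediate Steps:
M(h, m) = -40 (M(h, m) = -4 + (6*2)*(-3) = -4 + 12*(-3) = -4 - 36 = -40)
(M(2, -6) + 37)*R = (-40 + 37)*44 = -3*44 = -132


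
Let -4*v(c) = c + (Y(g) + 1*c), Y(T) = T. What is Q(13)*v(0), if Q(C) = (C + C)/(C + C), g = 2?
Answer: -½ ≈ -0.50000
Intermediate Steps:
v(c) = -½ - c/2 (v(c) = -(c + (2 + 1*c))/4 = -(c + (2 + c))/4 = -(2 + 2*c)/4 = -½ - c/2)
Q(C) = 1 (Q(C) = (2*C)/((2*C)) = (2*C)*(1/(2*C)) = 1)
Q(13)*v(0) = 1*(-½ - ½*0) = 1*(-½ + 0) = 1*(-½) = -½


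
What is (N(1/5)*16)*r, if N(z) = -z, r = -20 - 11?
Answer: 496/5 ≈ 99.200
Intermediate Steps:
r = -31
(N(1/5)*16)*r = (-1/5*16)*(-31) = (-1*⅕*16)*(-31) = -⅕*16*(-31) = -16/5*(-31) = 496/5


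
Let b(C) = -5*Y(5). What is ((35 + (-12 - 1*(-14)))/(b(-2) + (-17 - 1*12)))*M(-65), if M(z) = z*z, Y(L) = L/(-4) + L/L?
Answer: -16900/3 ≈ -5633.3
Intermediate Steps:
Y(L) = 1 - L/4 (Y(L) = L*(-¼) + 1 = -L/4 + 1 = 1 - L/4)
b(C) = 5/4 (b(C) = -5*(1 - ¼*5) = -5*(1 - 5/4) = -5*(-¼) = 5/4)
M(z) = z²
((35 + (-12 - 1*(-14)))/(b(-2) + (-17 - 1*12)))*M(-65) = ((35 + (-12 - 1*(-14)))/(5/4 + (-17 - 1*12)))*(-65)² = ((35 + (-12 + 14))/(5/4 + (-17 - 12)))*4225 = ((35 + 2)/(5/4 - 29))*4225 = (37/(-111/4))*4225 = (37*(-4/111))*4225 = -4/3*4225 = -16900/3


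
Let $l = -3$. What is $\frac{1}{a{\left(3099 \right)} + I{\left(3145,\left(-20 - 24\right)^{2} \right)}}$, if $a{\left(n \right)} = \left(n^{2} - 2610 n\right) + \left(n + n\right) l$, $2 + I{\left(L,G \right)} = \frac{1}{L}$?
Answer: $\frac{3145}{4707483176} \approx 6.6808 \cdot 10^{-7}$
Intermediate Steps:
$I{\left(L,G \right)} = -2 + \frac{1}{L}$
$a{\left(n \right)} = n^{2} - 2616 n$ ($a{\left(n \right)} = \left(n^{2} - 2610 n\right) + \left(n + n\right) \left(-3\right) = \left(n^{2} - 2610 n\right) + 2 n \left(-3\right) = \left(n^{2} - 2610 n\right) - 6 n = n^{2} - 2616 n$)
$\frac{1}{a{\left(3099 \right)} + I{\left(3145,\left(-20 - 24\right)^{2} \right)}} = \frac{1}{3099 \left(-2616 + 3099\right) - \left(2 - \frac{1}{3145}\right)} = \frac{1}{3099 \cdot 483 + \left(-2 + \frac{1}{3145}\right)} = \frac{1}{1496817 - \frac{6289}{3145}} = \frac{1}{\frac{4707483176}{3145}} = \frac{3145}{4707483176}$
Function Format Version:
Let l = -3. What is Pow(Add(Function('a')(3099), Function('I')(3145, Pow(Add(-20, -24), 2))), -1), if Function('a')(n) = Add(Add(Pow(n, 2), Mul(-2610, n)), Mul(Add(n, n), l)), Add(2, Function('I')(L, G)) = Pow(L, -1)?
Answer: Rational(3145, 4707483176) ≈ 6.6808e-7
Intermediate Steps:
Function('I')(L, G) = Add(-2, Pow(L, -1))
Function('a')(n) = Add(Pow(n, 2), Mul(-2616, n)) (Function('a')(n) = Add(Add(Pow(n, 2), Mul(-2610, n)), Mul(Add(n, n), -3)) = Add(Add(Pow(n, 2), Mul(-2610, n)), Mul(Mul(2, n), -3)) = Add(Add(Pow(n, 2), Mul(-2610, n)), Mul(-6, n)) = Add(Pow(n, 2), Mul(-2616, n)))
Pow(Add(Function('a')(3099), Function('I')(3145, Pow(Add(-20, -24), 2))), -1) = Pow(Add(Mul(3099, Add(-2616, 3099)), Add(-2, Pow(3145, -1))), -1) = Pow(Add(Mul(3099, 483), Add(-2, Rational(1, 3145))), -1) = Pow(Add(1496817, Rational(-6289, 3145)), -1) = Pow(Rational(4707483176, 3145), -1) = Rational(3145, 4707483176)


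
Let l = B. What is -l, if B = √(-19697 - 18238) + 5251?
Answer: -5251 - 3*I*√4215 ≈ -5251.0 - 194.77*I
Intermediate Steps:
B = 5251 + 3*I*√4215 (B = √(-37935) + 5251 = 3*I*√4215 + 5251 = 5251 + 3*I*√4215 ≈ 5251.0 + 194.77*I)
l = 5251 + 3*I*√4215 ≈ 5251.0 + 194.77*I
-l = -(5251 + 3*I*√4215) = -5251 - 3*I*√4215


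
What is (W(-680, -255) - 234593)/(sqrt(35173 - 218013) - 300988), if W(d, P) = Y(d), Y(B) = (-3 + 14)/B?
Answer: 4001215355999/5133657675760 + 53174417*I*sqrt(45710)/10267315351520 ≈ 0.77941 + 0.0011073*I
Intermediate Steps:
Y(B) = 11/B
W(d, P) = 11/d
(W(-680, -255) - 234593)/(sqrt(35173 - 218013) - 300988) = (11/(-680) - 234593)/(sqrt(35173 - 218013) - 300988) = (11*(-1/680) - 234593)/(sqrt(-182840) - 300988) = (-11/680 - 234593)/(2*I*sqrt(45710) - 300988) = -159523251/(680*(-300988 + 2*I*sqrt(45710)))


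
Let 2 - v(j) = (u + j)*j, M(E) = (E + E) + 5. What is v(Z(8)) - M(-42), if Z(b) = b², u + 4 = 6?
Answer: -4143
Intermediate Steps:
u = 2 (u = -4 + 6 = 2)
M(E) = 5 + 2*E (M(E) = 2*E + 5 = 5 + 2*E)
v(j) = 2 - j*(2 + j) (v(j) = 2 - (2 + j)*j = 2 - j*(2 + j))
v(Z(8)) - M(-42) = (2 - (8²)² - 2*8²) - (5 + 2*(-42)) = (2 - 1*64² - 2*64) - (5 - 84) = (2 - 1*4096 - 128) - 1*(-79) = (2 - 4096 - 128) + 79 = -4222 + 79 = -4143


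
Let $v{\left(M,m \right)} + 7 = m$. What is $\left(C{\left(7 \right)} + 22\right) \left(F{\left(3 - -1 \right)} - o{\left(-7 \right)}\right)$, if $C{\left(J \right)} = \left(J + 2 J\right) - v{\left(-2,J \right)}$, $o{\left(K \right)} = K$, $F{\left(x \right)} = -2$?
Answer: $215$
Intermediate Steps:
$v{\left(M,m \right)} = -7 + m$
$C{\left(J \right)} = 7 + 2 J$ ($C{\left(J \right)} = \left(J + 2 J\right) - \left(-7 + J\right) = 3 J - \left(-7 + J\right) = 7 + 2 J$)
$\left(C{\left(7 \right)} + 22\right) \left(F{\left(3 - -1 \right)} - o{\left(-7 \right)}\right) = \left(\left(7 + 2 \cdot 7\right) + 22\right) \left(-2 - -7\right) = \left(\left(7 + 14\right) + 22\right) \left(-2 + 7\right) = \left(21 + 22\right) 5 = 43 \cdot 5 = 215$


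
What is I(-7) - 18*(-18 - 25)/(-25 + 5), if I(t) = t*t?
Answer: 103/10 ≈ 10.300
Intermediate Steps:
I(t) = t²
I(-7) - 18*(-18 - 25)/(-25 + 5) = (-7)² - 18*(-18 - 25)/(-25 + 5) = 49 - (-774)/(-20) = 49 - (-774)*(-1)/20 = 49 - 18*43/20 = 49 - 387/10 = 103/10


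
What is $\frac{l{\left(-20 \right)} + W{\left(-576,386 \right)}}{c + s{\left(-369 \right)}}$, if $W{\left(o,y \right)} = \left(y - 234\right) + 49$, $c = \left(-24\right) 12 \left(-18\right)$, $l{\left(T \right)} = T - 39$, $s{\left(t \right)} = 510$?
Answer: $\frac{71}{2847} \approx 0.024939$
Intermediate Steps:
$l{\left(T \right)} = -39 + T$
$c = 5184$ ($c = \left(-288\right) \left(-18\right) = 5184$)
$W{\left(o,y \right)} = -185 + y$ ($W{\left(o,y \right)} = \left(-234 + y\right) + 49 = -185 + y$)
$\frac{l{\left(-20 \right)} + W{\left(-576,386 \right)}}{c + s{\left(-369 \right)}} = \frac{\left(-39 - 20\right) + \left(-185 + 386\right)}{5184 + 510} = \frac{-59 + 201}{5694} = 142 \cdot \frac{1}{5694} = \frac{71}{2847}$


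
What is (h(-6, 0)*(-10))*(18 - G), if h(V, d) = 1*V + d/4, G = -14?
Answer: 1920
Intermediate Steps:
h(V, d) = V + d/4 (h(V, d) = V + d*(¼) = V + d/4)
(h(-6, 0)*(-10))*(18 - G) = ((-6 + (¼)*0)*(-10))*(18 - 1*(-14)) = ((-6 + 0)*(-10))*(18 + 14) = -6*(-10)*32 = 60*32 = 1920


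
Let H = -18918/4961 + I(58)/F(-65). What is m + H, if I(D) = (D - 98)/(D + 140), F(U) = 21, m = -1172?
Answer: -1102485710/937629 ≈ -1175.8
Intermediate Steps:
I(D) = (-98 + D)/(140 + D)
H = -3584522/937629 (H = -18918/4961 + ((-98 + 58)/(140 + 58))/21 = -18918*1/4961 + (-40/198)*(1/21) = -18918/4961 + ((1/198)*(-40))*(1/21) = -18918/4961 - 20/99*1/21 = -18918/4961 - 20/2079 = -3584522/937629 ≈ -3.8230)
m + H = -1172 - 3584522/937629 = -1102485710/937629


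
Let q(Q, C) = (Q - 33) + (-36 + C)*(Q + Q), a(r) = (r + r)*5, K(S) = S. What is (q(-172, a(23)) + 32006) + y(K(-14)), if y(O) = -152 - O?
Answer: -35073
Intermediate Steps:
a(r) = 10*r (a(r) = (2*r)*5 = 10*r)
q(Q, C) = -33 + Q + 2*Q*(-36 + C) (q(Q, C) = (-33 + Q) + (-36 + C)*(2*Q) = (-33 + Q) + 2*Q*(-36 + C) = -33 + Q + 2*Q*(-36 + C))
(q(-172, a(23)) + 32006) + y(K(-14)) = ((-33 - 71*(-172) + 2*(10*23)*(-172)) + 32006) + (-152 - 1*(-14)) = ((-33 + 12212 + 2*230*(-172)) + 32006) + (-152 + 14) = ((-33 + 12212 - 79120) + 32006) - 138 = (-66941 + 32006) - 138 = -34935 - 138 = -35073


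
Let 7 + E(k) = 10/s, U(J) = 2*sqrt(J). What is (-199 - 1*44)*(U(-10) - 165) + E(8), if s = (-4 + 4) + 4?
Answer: 80181/2 - 486*I*sqrt(10) ≈ 40091.0 - 1536.9*I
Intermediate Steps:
s = 4 (s = 0 + 4 = 4)
E(k) = -9/2 (E(k) = -7 + 10/4 = -7 + 10*(1/4) = -7 + 5/2 = -9/2)
(-199 - 1*44)*(U(-10) - 165) + E(8) = (-199 - 1*44)*(2*sqrt(-10) - 165) - 9/2 = (-199 - 44)*(2*(I*sqrt(10)) - 165) - 9/2 = -243*(2*I*sqrt(10) - 165) - 9/2 = -243*(-165 + 2*I*sqrt(10)) - 9/2 = (40095 - 486*I*sqrt(10)) - 9/2 = 80181/2 - 486*I*sqrt(10)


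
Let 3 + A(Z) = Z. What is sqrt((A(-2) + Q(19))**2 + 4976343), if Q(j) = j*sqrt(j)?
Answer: sqrt(4983227 - 190*sqrt(19)) ≈ 2232.1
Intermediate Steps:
Q(j) = j**(3/2)
A(Z) = -3 + Z
sqrt((A(-2) + Q(19))**2 + 4976343) = sqrt(((-3 - 2) + 19**(3/2))**2 + 4976343) = sqrt((-5 + 19*sqrt(19))**2 + 4976343) = sqrt(4976343 + (-5 + 19*sqrt(19))**2)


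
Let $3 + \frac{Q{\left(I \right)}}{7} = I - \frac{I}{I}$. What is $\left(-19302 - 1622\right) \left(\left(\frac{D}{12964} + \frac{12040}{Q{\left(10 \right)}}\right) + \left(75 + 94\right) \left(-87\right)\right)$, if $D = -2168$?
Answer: $\frac{2932951290740}{9723} \approx 3.0165 \cdot 10^{8}$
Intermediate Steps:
$Q{\left(I \right)} = -28 + 7 I$ ($Q{\left(I \right)} = -21 + 7 \left(I - \frac{I}{I}\right) = -21 + 7 \left(I - 1\right) = -21 + 7 \left(-1 + I\right) = -21 + \left(-7 + 7 I\right) = -28 + 7 I$)
$\left(-19302 - 1622\right) \left(\left(\frac{D}{12964} + \frac{12040}{Q{\left(10 \right)}}\right) + \left(75 + 94\right) \left(-87\right)\right) = \left(-19302 - 1622\right) \left(\left(- \frac{2168}{12964} + \frac{12040}{-28 + 7 \cdot 10}\right) + \left(75 + 94\right) \left(-87\right)\right) = - 20924 \left(\left(\left(-2168\right) \frac{1}{12964} + \frac{12040}{-28 + 70}\right) + 169 \left(-87\right)\right) = - 20924 \left(\left(- \frac{542}{3241} + \frac{12040}{42}\right) - 14703\right) = - 20924 \left(\left(- \frac{542}{3241} + 12040 \cdot \frac{1}{42}\right) - 14703\right) = - 20924 \left(\left(- \frac{542}{3241} + \frac{860}{3}\right) - 14703\right) = - 20924 \left(\frac{2785634}{9723} - 14703\right) = \left(-20924\right) \left(- \frac{140171635}{9723}\right) = \frac{2932951290740}{9723}$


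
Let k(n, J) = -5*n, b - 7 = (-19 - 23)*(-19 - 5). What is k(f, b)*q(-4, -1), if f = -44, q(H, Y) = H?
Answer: -880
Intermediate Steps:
b = 1015 (b = 7 + (-19 - 23)*(-19 - 5) = 7 - 42*(-24) = 7 + 1008 = 1015)
k(f, b)*q(-4, -1) = -5*(-44)*(-4) = 220*(-4) = -880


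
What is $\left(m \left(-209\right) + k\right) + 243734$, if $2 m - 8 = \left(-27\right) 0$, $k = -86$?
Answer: $242812$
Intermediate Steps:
$m = 4$ ($m = 4 + \frac{\left(-27\right) 0}{2} = 4 + \frac{1}{2} \cdot 0 = 4 + 0 = 4$)
$\left(m \left(-209\right) + k\right) + 243734 = \left(4 \left(-209\right) - 86\right) + 243734 = \left(-836 - 86\right) + 243734 = -922 + 243734 = 242812$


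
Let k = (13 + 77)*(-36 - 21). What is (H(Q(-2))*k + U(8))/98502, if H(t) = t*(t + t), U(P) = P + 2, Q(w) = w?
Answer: -20515/49251 ≈ -0.41654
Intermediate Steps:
U(P) = 2 + P
k = -5130 (k = 90*(-57) = -5130)
H(t) = 2*t² (H(t) = t*(2*t) = 2*t²)
(H(Q(-2))*k + U(8))/98502 = ((2*(-2)²)*(-5130) + (2 + 8))/98502 = ((2*4)*(-5130) + 10)*(1/98502) = (8*(-5130) + 10)*(1/98502) = (-41040 + 10)*(1/98502) = -41030*1/98502 = -20515/49251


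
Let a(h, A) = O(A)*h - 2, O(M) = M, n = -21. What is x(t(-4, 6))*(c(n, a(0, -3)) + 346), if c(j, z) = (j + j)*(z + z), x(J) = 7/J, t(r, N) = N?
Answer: 1799/3 ≈ 599.67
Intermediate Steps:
a(h, A) = -2 + A*h (a(h, A) = A*h - 2 = -2 + A*h)
c(j, z) = 4*j*z (c(j, z) = (2*j)*(2*z) = 4*j*z)
x(t(-4, 6))*(c(n, a(0, -3)) + 346) = (7/6)*(4*(-21)*(-2 - 3*0) + 346) = (7*(⅙))*(4*(-21)*(-2 + 0) + 346) = 7*(4*(-21)*(-2) + 346)/6 = 7*(168 + 346)/6 = (7/6)*514 = 1799/3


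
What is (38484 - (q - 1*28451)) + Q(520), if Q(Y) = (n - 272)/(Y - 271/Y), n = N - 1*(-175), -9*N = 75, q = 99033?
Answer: -26011966246/810387 ≈ -32098.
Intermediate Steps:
N = -25/3 (N = -⅑*75 = -25/3 ≈ -8.3333)
n = 500/3 (n = -25/3 - 1*(-175) = -25/3 + 175 = 500/3 ≈ 166.67)
Q(Y) = -316/(3*(Y - 271/Y)) (Q(Y) = (500/3 - 272)/(Y - 271/Y) = -316/(3*(Y - 271/Y)))
(38484 - (q - 1*28451)) + Q(520) = (38484 - (99033 - 1*28451)) - 316*520/(-813 + 3*520²) = (38484 - (99033 - 28451)) - 316*520/(-813 + 3*270400) = (38484 - 1*70582) - 316*520/(-813 + 811200) = (38484 - 70582) - 316*520/810387 = -32098 - 316*520*1/810387 = -32098 - 164320/810387 = -26011966246/810387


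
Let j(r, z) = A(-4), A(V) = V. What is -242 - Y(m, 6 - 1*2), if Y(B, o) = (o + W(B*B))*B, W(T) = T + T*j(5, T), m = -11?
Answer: -4191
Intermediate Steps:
j(r, z) = -4
W(T) = -3*T (W(T) = T + T*(-4) = T - 4*T = -3*T)
Y(B, o) = B*(o - 3*B²) (Y(B, o) = (o - 3*B*B)*B = (o - 3*B²)*B = B*(o - 3*B²))
-242 - Y(m, 6 - 1*2) = -242 - (-11)*((6 - 1*2) - 3*(-11)²) = -242 - (-11)*((6 - 2) - 3*121) = -242 - (-11)*(4 - 363) = -242 - (-11)*(-359) = -242 - 1*3949 = -242 - 3949 = -4191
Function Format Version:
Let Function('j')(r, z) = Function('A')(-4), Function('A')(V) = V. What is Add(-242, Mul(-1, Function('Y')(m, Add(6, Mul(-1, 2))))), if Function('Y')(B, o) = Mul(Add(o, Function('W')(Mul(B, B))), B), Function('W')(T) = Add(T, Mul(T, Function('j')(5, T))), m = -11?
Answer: -4191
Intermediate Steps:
Function('j')(r, z) = -4
Function('W')(T) = Mul(-3, T) (Function('W')(T) = Add(T, Mul(T, -4)) = Add(T, Mul(-4, T)) = Mul(-3, T))
Function('Y')(B, o) = Mul(B, Add(o, Mul(-3, Pow(B, 2)))) (Function('Y')(B, o) = Mul(Add(o, Mul(-3, Mul(B, B))), B) = Mul(Add(o, Mul(-3, Pow(B, 2))), B) = Mul(B, Add(o, Mul(-3, Pow(B, 2)))))
Add(-242, Mul(-1, Function('Y')(m, Add(6, Mul(-1, 2))))) = Add(-242, Mul(-1, Mul(-11, Add(Add(6, Mul(-1, 2)), Mul(-3, Pow(-11, 2)))))) = Add(-242, Mul(-1, Mul(-11, Add(Add(6, -2), Mul(-3, 121))))) = Add(-242, Mul(-1, Mul(-11, Add(4, -363)))) = Add(-242, Mul(-1, Mul(-11, -359))) = Add(-242, Mul(-1, 3949)) = Add(-242, -3949) = -4191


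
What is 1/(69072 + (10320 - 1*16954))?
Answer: 1/62438 ≈ 1.6016e-5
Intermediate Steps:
1/(69072 + (10320 - 1*16954)) = 1/(69072 + (10320 - 16954)) = 1/(69072 - 6634) = 1/62438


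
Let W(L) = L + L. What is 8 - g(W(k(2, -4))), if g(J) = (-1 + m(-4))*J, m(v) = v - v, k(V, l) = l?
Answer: 0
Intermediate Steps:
W(L) = 2*L
m(v) = 0
g(J) = -J (g(J) = (-1 + 0)*J = -J)
8 - g(W(k(2, -4))) = 8 - (-1)*2*(-4) = 8 - (-1)*(-8) = 8 - 1*8 = 8 - 8 = 0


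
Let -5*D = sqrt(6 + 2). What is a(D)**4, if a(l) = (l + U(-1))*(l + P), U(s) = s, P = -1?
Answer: 7053121/390625 + 997392*sqrt(2)/78125 ≈ 36.111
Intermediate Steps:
D = -2*sqrt(2)/5 (D = -sqrt(6 + 2)/5 = -2*sqrt(2)/5 ≈ -0.56569)
a(l) = (-1 + l)**2 (a(l) = (l - 1)*(l - 1) = (-1 + l)*(-1 + l) = (-1 + l)**2)
a(D)**4 = (1 + (-2*sqrt(2)/5)**2 - (-4)*sqrt(2)/5)**4 = (1 + 8/25 + 4*sqrt(2)/5)**4 = (33/25 + 4*sqrt(2)/5)**4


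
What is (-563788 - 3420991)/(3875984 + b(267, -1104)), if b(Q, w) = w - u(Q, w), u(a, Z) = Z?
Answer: -3984779/3875984 ≈ -1.0281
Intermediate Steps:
b(Q, w) = 0 (b(Q, w) = w - w = 0)
(-563788 - 3420991)/(3875984 + b(267, -1104)) = (-563788 - 3420991)/(3875984 + 0) = -3984779/3875984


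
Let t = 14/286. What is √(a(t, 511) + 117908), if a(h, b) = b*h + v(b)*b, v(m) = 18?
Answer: 7*√53055145/143 ≈ 356.55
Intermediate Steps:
t = 7/143 (t = 14*(1/286) = 7/143 ≈ 0.048951)
a(h, b) = 18*b + b*h (a(h, b) = b*h + 18*b = 18*b + b*h)
√(a(t, 511) + 117908) = √(511*(18 + 7/143) + 117908) = √(511*(2581/143) + 117908) = √(1318891/143 + 117908) = √(18179735/143) = 7*√53055145/143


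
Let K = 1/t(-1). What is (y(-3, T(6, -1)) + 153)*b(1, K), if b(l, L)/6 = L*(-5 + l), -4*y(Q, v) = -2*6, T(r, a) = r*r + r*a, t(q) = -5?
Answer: 3744/5 ≈ 748.80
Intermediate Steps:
T(r, a) = r**2 + a*r
y(Q, v) = 3 (y(Q, v) = -(-1)*6/2 = -1/4*(-12) = 3)
K = -1/5 (K = 1/(-5) = -1/5 ≈ -0.20000)
b(l, L) = 6*L*(-5 + l) (b(l, L) = 6*(L*(-5 + l)) = 6*L*(-5 + l))
(y(-3, T(6, -1)) + 153)*b(1, K) = (3 + 153)*(6*(-1/5)*(-5 + 1)) = 156*(6*(-1/5)*(-4)) = 156*(24/5) = 3744/5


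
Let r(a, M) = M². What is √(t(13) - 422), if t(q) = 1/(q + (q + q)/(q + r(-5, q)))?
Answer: 3*I*√99199/46 ≈ 20.541*I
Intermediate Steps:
t(q) = 1/(q + 2*q/(q + q²)) (t(q) = 1/(q + (q + q)/(q + q²)) = 1/(q + (2*q)/(q + q²)) = 1/(q + 2*q/(q + q²)))
√(t(13) - 422) = √((1 + 13)/(2 + 13 + 13²) - 422) = √(14/(2 + 13 + 169) - 422) = √(14/184 - 422) = √((1/184)*14 - 422) = √(7/92 - 422) = √(-38817/92) = 3*I*√99199/46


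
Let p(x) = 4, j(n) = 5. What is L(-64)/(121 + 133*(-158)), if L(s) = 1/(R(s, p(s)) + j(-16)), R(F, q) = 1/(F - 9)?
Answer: -73/7605052 ≈ -9.5989e-6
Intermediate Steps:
R(F, q) = 1/(-9 + F)
L(s) = 1/(5 + 1/(-9 + s)) (L(s) = 1/(1/(-9 + s) + 5) = 1/(5 + 1/(-9 + s)))
L(-64)/(121 + 133*(-158)) = ((-9 - 64)/(-44 + 5*(-64)))/(121 + 133*(-158)) = (-73/(-44 - 320))/(121 - 21014) = (-73/(-364))/(-20893) = -1/364*(-73)*(-1/20893) = (73/364)*(-1/20893) = -73/7605052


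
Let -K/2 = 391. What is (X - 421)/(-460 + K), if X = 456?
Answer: -35/1242 ≈ -0.028180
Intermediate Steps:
K = -782 (K = -2*391 = -782)
(X - 421)/(-460 + K) = (456 - 421)/(-460 - 782) = 35/(-1242) = 35*(-1/1242) = -35/1242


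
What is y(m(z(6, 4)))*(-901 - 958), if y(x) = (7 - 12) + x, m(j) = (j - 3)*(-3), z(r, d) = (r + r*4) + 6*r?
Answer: 360646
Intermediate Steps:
z(r, d) = 11*r (z(r, d) = (r + 4*r) + 6*r = 5*r + 6*r = 11*r)
m(j) = 9 - 3*j (m(j) = (-3 + j)*(-3) = 9 - 3*j)
y(x) = -5 + x
y(m(z(6, 4)))*(-901 - 958) = (-5 + (9 - 33*6))*(-901 - 958) = (-5 + (9 - 3*66))*(-1859) = (-5 + (9 - 198))*(-1859) = (-5 - 189)*(-1859) = -194*(-1859) = 360646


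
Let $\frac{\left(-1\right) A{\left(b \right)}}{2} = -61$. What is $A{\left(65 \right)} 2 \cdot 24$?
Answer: $5856$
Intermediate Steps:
$A{\left(b \right)} = 122$ ($A{\left(b \right)} = \left(-2\right) \left(-61\right) = 122$)
$A{\left(65 \right)} 2 \cdot 24 = 122 \cdot 2 \cdot 24 = 122 \cdot 48 = 5856$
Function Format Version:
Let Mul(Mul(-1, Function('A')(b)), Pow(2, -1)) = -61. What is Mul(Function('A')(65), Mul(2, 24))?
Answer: 5856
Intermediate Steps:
Function('A')(b) = 122 (Function('A')(b) = Mul(-2, -61) = 122)
Mul(Function('A')(65), Mul(2, 24)) = Mul(122, Mul(2, 24)) = Mul(122, 48) = 5856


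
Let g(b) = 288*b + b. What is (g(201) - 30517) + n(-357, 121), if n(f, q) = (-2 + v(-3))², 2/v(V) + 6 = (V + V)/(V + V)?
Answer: 689444/25 ≈ 27578.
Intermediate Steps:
v(V) = -⅖ (v(V) = 2/(-6 + (V + V)/(V + V)) = 2/(-6 + (2*V)/((2*V))) = 2/(-6 + (2*V)*(1/(2*V))) = 2/(-6 + 1) = 2/(-5) = 2*(-⅕) = -⅖)
n(f, q) = 144/25 (n(f, q) = (-2 - ⅖)² = (-12/5)² = 144/25)
g(b) = 289*b
(g(201) - 30517) + n(-357, 121) = (289*201 - 30517) + 144/25 = (58089 - 30517) + 144/25 = 27572 + 144/25 = 689444/25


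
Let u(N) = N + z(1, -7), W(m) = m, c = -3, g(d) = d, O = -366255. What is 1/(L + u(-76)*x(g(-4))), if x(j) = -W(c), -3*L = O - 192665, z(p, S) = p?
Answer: 3/558245 ≈ 5.3740e-6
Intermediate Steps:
L = 558920/3 (L = -(-366255 - 192665)/3 = -1/3*(-558920) = 558920/3 ≈ 1.8631e+5)
x(j) = 3 (x(j) = -1*(-3) = 3)
u(N) = 1 + N (u(N) = N + 1 = 1 + N)
1/(L + u(-76)*x(g(-4))) = 1/(558920/3 + (1 - 76)*3) = 1/(558920/3 - 75*3) = 1/(558920/3 - 225) = 1/(558245/3) = 3/558245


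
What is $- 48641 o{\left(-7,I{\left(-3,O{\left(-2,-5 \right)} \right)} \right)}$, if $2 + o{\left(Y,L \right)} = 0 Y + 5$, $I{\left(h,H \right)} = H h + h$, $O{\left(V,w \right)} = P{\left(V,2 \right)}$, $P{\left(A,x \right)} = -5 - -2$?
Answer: $-145923$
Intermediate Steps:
$P{\left(A,x \right)} = -3$ ($P{\left(A,x \right)} = -5 + 2 = -3$)
$O{\left(V,w \right)} = -3$
$I{\left(h,H \right)} = h + H h$
$o{\left(Y,L \right)} = 3$ ($o{\left(Y,L \right)} = -2 + \left(0 Y + 5\right) = -2 + \left(0 + 5\right) = -2 + 5 = 3$)
$- 48641 o{\left(-7,I{\left(-3,O{\left(-2,-5 \right)} \right)} \right)} = \left(-48641\right) 3 = -145923$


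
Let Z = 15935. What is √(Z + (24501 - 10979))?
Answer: 3*√3273 ≈ 171.63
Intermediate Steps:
√(Z + (24501 - 10979)) = √(15935 + (24501 - 10979)) = √(15935 + 13522) = √29457 = 3*√3273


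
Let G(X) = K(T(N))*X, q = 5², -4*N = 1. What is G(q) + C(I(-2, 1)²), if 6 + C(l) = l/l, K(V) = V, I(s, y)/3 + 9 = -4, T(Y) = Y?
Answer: -45/4 ≈ -11.250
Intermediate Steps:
N = -¼ (N = -¼*1 = -¼ ≈ -0.25000)
I(s, y) = -39 (I(s, y) = -27 + 3*(-4) = -27 - 12 = -39)
q = 25
C(l) = -5 (C(l) = -6 + l/l = -6 + 1 = -5)
G(X) = -X/4
G(q) + C(I(-2, 1)²) = -¼*25 - 5 = -25/4 - 5 = -45/4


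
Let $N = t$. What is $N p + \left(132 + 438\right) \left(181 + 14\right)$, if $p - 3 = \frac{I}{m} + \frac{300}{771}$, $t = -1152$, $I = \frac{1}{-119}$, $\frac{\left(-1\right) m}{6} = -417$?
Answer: $\frac{455905671926}{4251037} \approx 1.0725 \cdot 10^{5}$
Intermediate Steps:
$m = 2502$ ($m = \left(-6\right) \left(-417\right) = 2502$)
$I = - \frac{1}{119} \approx -0.0084034$
$p = \frac{259329541}{76518666}$ ($p = 3 + \left(- \frac{1}{119 \cdot 2502} + \frac{300}{771}\right) = 3 + \left(\left(- \frac{1}{119}\right) \frac{1}{2502} + 300 \cdot \frac{1}{771}\right) = 3 + \left(- \frac{1}{297738} + \frac{100}{257}\right) = 3 + \frac{29773543}{76518666} = \frac{259329541}{76518666} \approx 3.3891$)
$N = -1152$
$N p + \left(132 + 438\right) \left(181 + 14\right) = \left(-1152\right) \frac{259329541}{76518666} + \left(132 + 438\right) \left(181 + 14\right) = - \frac{16597090624}{4251037} + 570 \cdot 195 = - \frac{16597090624}{4251037} + 111150 = \frac{455905671926}{4251037}$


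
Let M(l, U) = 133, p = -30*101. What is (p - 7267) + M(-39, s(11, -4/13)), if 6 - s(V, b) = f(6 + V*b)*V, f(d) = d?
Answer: -10164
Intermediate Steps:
s(V, b) = 6 - V*(6 + V*b) (s(V, b) = 6 - (6 + V*b)*V = 6 - V*(6 + V*b))
p = -3030
(p - 7267) + M(-39, s(11, -4/13)) = (-3030 - 7267) + 133 = -10297 + 133 = -10164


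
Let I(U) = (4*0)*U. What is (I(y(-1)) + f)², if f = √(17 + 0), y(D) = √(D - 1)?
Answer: 17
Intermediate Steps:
y(D) = √(-1 + D)
I(U) = 0 (I(U) = 0*U = 0)
f = √17 ≈ 4.1231
(I(y(-1)) + f)² = (0 + √17)² = (√17)² = 17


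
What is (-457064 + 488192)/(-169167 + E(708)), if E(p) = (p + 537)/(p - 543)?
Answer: -171204/930377 ≈ -0.18402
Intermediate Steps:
E(p) = (537 + p)/(-543 + p)
(-457064 + 488192)/(-169167 + E(708)) = (-457064 + 488192)/(-169167 + (537 + 708)/(-543 + 708)) = 31128/(-169167 + 1245/165) = 31128/(-169167 + (1/165)*1245) = 31128/(-169167 + 83/11) = 31128/(-1860754/11) = 31128*(-11/1860754) = -171204/930377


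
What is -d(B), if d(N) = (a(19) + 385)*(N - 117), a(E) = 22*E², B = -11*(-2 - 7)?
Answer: 149886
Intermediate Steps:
B = 99 (B = -11*(-9) = 99)
d(N) = -974259 + 8327*N (d(N) = (22*19² + 385)*(N - 117) = (22*361 + 385)*(-117 + N) = (7942 + 385)*(-117 + N) = 8327*(-117 + N) = -974259 + 8327*N)
-d(B) = -(-974259 + 8327*99) = -(-974259 + 824373) = -1*(-149886) = 149886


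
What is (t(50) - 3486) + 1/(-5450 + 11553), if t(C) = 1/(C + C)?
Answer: -2127499597/610300 ≈ -3486.0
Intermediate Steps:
t(C) = 1/(2*C)
(t(50) - 3486) + 1/(-5450 + 11553) = ((1/2)/50 - 3486) + 1/(-5450 + 11553) = ((1/2)*(1/50) - 3486) + 1/6103 = (1/100 - 3486) + 1/6103 = -348599/100 + 1/6103 = -2127499597/610300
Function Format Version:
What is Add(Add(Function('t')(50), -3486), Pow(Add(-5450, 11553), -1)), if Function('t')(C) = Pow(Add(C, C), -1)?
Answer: Rational(-2127499597, 610300) ≈ -3486.0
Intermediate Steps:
Function('t')(C) = Mul(Rational(1, 2), Pow(C, -1)) (Function('t')(C) = Pow(Mul(2, C), -1) = Mul(Rational(1, 2), Pow(C, -1)))
Add(Add(Function('t')(50), -3486), Pow(Add(-5450, 11553), -1)) = Add(Add(Mul(Rational(1, 2), Pow(50, -1)), -3486), Pow(Add(-5450, 11553), -1)) = Add(Add(Mul(Rational(1, 2), Rational(1, 50)), -3486), Pow(6103, -1)) = Add(Add(Rational(1, 100), -3486), Rational(1, 6103)) = Add(Rational(-348599, 100), Rational(1, 6103)) = Rational(-2127499597, 610300)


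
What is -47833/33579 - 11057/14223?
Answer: -350537254/159198039 ≈ -2.2019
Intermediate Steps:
-47833/33579 - 11057/14223 = -350537254/159198039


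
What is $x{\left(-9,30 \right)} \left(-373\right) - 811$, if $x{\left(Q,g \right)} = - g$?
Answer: $10379$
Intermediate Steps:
$x{\left(-9,30 \right)} \left(-373\right) - 811 = \left(-1\right) 30 \left(-373\right) - 811 = \left(-30\right) \left(-373\right) - 811 = 11190 - 811 = 10379$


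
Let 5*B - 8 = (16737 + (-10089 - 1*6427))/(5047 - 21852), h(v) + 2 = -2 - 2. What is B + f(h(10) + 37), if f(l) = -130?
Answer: -10789031/84025 ≈ -128.40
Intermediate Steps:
h(v) = -6 (h(v) = -2 + (-2 - 2) = -2 - 4 = -6)
B = 134219/84025 (B = 8/5 + ((16737 + (-10089 - 1*6427))/(5047 - 21852))/5 = 8/5 + ((16737 + (-10089 - 6427))/(-16805))/5 = 8/5 + ((16737 - 16516)*(-1/16805))/5 = 8/5 + (221*(-1/16805))/5 = 8/5 + (⅕)*(-221/16805) = 8/5 - 221/84025 = 134219/84025 ≈ 1.5974)
B + f(h(10) + 37) = 134219/84025 - 130 = -10789031/84025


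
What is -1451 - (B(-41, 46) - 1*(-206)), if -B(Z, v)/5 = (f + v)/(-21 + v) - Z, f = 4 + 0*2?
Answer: -1442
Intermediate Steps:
f = 4 (f = 4 + 0 = 4)
B(Z, v) = 5*Z - 5*(4 + v)/(-21 + v) (B(Z, v) = -5*((4 + v)/(-21 + v) - Z) = -5*(-Z + (4 + v)/(-21 + v)) = 5*Z - 5*(4 + v)/(-21 + v))
-1451 - (B(-41, 46) - 1*(-206)) = -1451 - (5*(-4 - 1*46 - 21*(-41) - 41*46)/(-21 + 46) - 1*(-206)) = -1451 - (5*(-4 - 46 + 861 - 1886)/25 + 206) = -1451 - (5*(1/25)*(-1075) + 206) = -1451 - (-215 + 206) = -1451 - 1*(-9) = -1451 + 9 = -1442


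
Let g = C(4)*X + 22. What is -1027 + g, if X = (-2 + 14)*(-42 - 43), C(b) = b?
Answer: -5085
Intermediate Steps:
X = -1020 (X = 12*(-85) = -1020)
g = -4058 (g = 4*(-1020) + 22 = -4080 + 22 = -4058)
-1027 + g = -1027 - 4058 = -5085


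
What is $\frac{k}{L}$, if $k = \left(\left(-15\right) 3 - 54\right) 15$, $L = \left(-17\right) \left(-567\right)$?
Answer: $- \frac{55}{357} \approx -0.15406$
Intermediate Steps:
$L = 9639$
$k = -1485$ ($k = \left(-45 - 54\right) 15 = \left(-99\right) 15 = -1485$)
$\frac{k}{L} = - \frac{1485}{9639} = \left(-1485\right) \frac{1}{9639} = - \frac{55}{357}$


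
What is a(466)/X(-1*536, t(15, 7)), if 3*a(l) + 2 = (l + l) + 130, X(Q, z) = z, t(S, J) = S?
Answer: 212/9 ≈ 23.556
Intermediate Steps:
a(l) = 128/3 + 2*l/3 (a(l) = -⅔ + ((l + l) + 130)/3 = -⅔ + (2*l + 130)/3 = -⅔ + (130 + 2*l)/3 = -⅔ + (130/3 + 2*l/3) = 128/3 + 2*l/3)
a(466)/X(-1*536, t(15, 7)) = (128/3 + (⅔)*466)/15 = (128/3 + 932/3)*(1/15) = (1060/3)*(1/15) = 212/9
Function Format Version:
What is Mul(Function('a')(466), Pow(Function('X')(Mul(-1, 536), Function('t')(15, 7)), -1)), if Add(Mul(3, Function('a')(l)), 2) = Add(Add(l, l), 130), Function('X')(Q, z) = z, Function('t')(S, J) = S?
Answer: Rational(212, 9) ≈ 23.556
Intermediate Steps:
Function('a')(l) = Add(Rational(128, 3), Mul(Rational(2, 3), l)) (Function('a')(l) = Add(Rational(-2, 3), Mul(Rational(1, 3), Add(Add(l, l), 130))) = Add(Rational(-2, 3), Mul(Rational(1, 3), Add(Mul(2, l), 130))) = Add(Rational(-2, 3), Mul(Rational(1, 3), Add(130, Mul(2, l)))) = Add(Rational(-2, 3), Add(Rational(130, 3), Mul(Rational(2, 3), l))) = Add(Rational(128, 3), Mul(Rational(2, 3), l)))
Mul(Function('a')(466), Pow(Function('X')(Mul(-1, 536), Function('t')(15, 7)), -1)) = Mul(Add(Rational(128, 3), Mul(Rational(2, 3), 466)), Pow(15, -1)) = Mul(Add(Rational(128, 3), Rational(932, 3)), Rational(1, 15)) = Mul(Rational(1060, 3), Rational(1, 15)) = Rational(212, 9)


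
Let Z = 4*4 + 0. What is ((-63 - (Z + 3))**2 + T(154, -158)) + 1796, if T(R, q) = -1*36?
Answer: 8484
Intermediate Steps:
T(R, q) = -36
Z = 16 (Z = 16 + 0 = 16)
((-63 - (Z + 3))**2 + T(154, -158)) + 1796 = ((-63 - (16 + 3))**2 - 36) + 1796 = ((-63 - 1*19)**2 - 36) + 1796 = ((-63 - 19)**2 - 36) + 1796 = ((-82)**2 - 36) + 1796 = (6724 - 36) + 1796 = 6688 + 1796 = 8484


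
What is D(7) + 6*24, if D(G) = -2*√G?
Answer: 144 - 2*√7 ≈ 138.71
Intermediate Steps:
D(7) + 6*24 = -2*√7 + 6*24 = -2*√7 + 144 = 144 - 2*√7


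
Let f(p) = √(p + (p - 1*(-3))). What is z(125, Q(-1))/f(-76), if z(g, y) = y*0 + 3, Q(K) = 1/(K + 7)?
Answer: -3*I*√149/149 ≈ -0.24577*I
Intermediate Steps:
Q(K) = 1/(7 + K)
f(p) = √(3 + 2*p) (f(p) = √(p + (p + 3)) = √(p + (3 + p)) = √(3 + 2*p))
z(g, y) = 3 (z(g, y) = 0 + 3 = 3)
z(125, Q(-1))/f(-76) = 3/(√(3 + 2*(-76))) = 3/(√(3 - 152)) = 3/(√(-149)) = 3/((I*√149)) = 3*(-I*√149/149) = -3*I*√149/149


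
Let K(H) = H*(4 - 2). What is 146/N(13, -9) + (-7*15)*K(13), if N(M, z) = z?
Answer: -24716/9 ≈ -2746.2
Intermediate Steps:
K(H) = 2*H (K(H) = H*2 = 2*H)
146/N(13, -9) + (-7*15)*K(13) = 146/(-9) + (-7*15)*(2*13) = 146*(-⅑) - 105*26 = -146/9 - 2730 = -24716/9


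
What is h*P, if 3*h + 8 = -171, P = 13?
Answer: -2327/3 ≈ -775.67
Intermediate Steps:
h = -179/3 (h = -8/3 + (⅓)*(-171) = -8/3 - 57 = -179/3 ≈ -59.667)
h*P = -179/3*13 = -2327/3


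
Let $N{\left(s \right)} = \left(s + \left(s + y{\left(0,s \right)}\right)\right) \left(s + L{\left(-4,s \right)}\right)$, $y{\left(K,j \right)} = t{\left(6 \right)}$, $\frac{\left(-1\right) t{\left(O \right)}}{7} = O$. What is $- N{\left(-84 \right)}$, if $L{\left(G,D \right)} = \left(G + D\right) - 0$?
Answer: $-36120$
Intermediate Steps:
$t{\left(O \right)} = - 7 O$
$y{\left(K,j \right)} = -42$ ($y{\left(K,j \right)} = \left(-7\right) 6 = -42$)
$L{\left(G,D \right)} = D + G$ ($L{\left(G,D \right)} = \left(D + G\right) + \left(-4 + 4\right) = \left(D + G\right) + 0 = D + G$)
$N{\left(s \right)} = \left(-42 + 2 s\right) \left(-4 + 2 s\right)$ ($N{\left(s \right)} = \left(s + \left(s - 42\right)\right) \left(s + \left(s - 4\right)\right) = \left(s + \left(-42 + s\right)\right) \left(s + \left(-4 + s\right)\right) = \left(-42 + 2 s\right) \left(-4 + 2 s\right)$)
$- N{\left(-84 \right)} = - (168 - -7728 + 4 \left(-84\right)^{2}) = - (168 + 7728 + 4 \cdot 7056) = - (168 + 7728 + 28224) = \left(-1\right) 36120 = -36120$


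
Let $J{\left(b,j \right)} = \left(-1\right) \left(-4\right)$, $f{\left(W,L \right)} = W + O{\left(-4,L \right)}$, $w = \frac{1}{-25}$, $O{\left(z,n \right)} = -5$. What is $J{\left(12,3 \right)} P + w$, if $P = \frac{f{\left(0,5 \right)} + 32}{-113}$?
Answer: $- \frac{2813}{2825} \approx -0.99575$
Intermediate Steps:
$w = - \frac{1}{25} \approx -0.04$
$f{\left(W,L \right)} = -5 + W$ ($f{\left(W,L \right)} = W - 5 = -5 + W$)
$P = - \frac{27}{113}$ ($P = \frac{\left(-5 + 0\right) + 32}{-113} = \left(-5 + 32\right) \left(- \frac{1}{113}\right) = 27 \left(- \frac{1}{113}\right) = - \frac{27}{113} \approx -0.23894$)
$J{\left(b,j \right)} = 4$
$J{\left(12,3 \right)} P + w = 4 \left(- \frac{27}{113}\right) - \frac{1}{25} = - \frac{108}{113} - \frac{1}{25} = - \frac{2813}{2825}$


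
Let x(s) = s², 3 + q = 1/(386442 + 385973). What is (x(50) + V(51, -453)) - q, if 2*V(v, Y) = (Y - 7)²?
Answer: 83654861744/772415 ≈ 1.0830e+5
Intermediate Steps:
V(v, Y) = (-7 + Y)²/2 (V(v, Y) = (Y - 7)²/2 = (-7 + Y)²/2)
q = -2317244/772415 (q = -3 + 1/(386442 + 385973) = -3 + 1/772415 = -2317244/772415 ≈ -3.0000)
(x(50) + V(51, -453)) - q = (50² + (-7 - 453)²/2) - 1*(-2317244/772415) = (2500 + (½)*(-460)²) + 2317244/772415 = (2500 + (½)*211600) + 2317244/772415 = (2500 + 105800) + 2317244/772415 = 108300 + 2317244/772415 = 83654861744/772415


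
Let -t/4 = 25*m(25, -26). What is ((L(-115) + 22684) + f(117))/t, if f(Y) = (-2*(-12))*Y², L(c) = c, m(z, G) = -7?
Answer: 70221/140 ≈ 501.58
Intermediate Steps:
t = 700 (t = -100*(-7) = -4*(-175) = 700)
f(Y) = 24*Y²
((L(-115) + 22684) + f(117))/t = ((-115 + 22684) + 24*117²)/700 = (22569 + 24*13689)*(1/700) = (22569 + 328536)*(1/700) = 351105*(1/700) = 70221/140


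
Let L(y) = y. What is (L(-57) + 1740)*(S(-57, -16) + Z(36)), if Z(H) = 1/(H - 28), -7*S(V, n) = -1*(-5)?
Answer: -55539/56 ≈ -991.77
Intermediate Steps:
S(V, n) = -5/7 (S(V, n) = -(-1)*(-5)/7 = -⅐*5 = -5/7)
Z(H) = 1/(-28 + H)
(L(-57) + 1740)*(S(-57, -16) + Z(36)) = (-57 + 1740)*(-5/7 + 1/(-28 + 36)) = 1683*(-5/7 + 1/8) = 1683*(-5/7 + ⅛) = 1683*(-33/56) = -55539/56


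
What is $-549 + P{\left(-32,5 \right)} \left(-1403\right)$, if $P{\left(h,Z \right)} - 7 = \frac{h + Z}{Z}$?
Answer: $- \frac{13969}{5} \approx -2793.8$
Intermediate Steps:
$P{\left(h,Z \right)} = 7 + \frac{Z + h}{Z}$ ($P{\left(h,Z \right)} = 7 + \frac{h + Z}{Z} = 7 + \frac{Z + h}{Z}$)
$-549 + P{\left(-32,5 \right)} \left(-1403\right) = -549 + \left(8 - \frac{32}{5}\right) \left(-1403\right) = -549 + \frac{8}{5} \left(-1403\right) = -549 - \frac{11224}{5} = - \frac{13969}{5}$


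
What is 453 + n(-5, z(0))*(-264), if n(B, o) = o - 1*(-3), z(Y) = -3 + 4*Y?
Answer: 453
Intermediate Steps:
n(B, o) = 3 + o (n(B, o) = o + 3 = 3 + o)
453 + n(-5, z(0))*(-264) = 453 + (3 + (-3 + 4*0))*(-264) = 453 + (3 + (-3 + 0))*(-264) = 453 + (3 - 3)*(-264) = 453 + 0*(-264) = 453 + 0 = 453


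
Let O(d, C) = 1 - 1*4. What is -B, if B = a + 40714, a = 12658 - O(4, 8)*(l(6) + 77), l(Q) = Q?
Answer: -53621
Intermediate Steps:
O(d, C) = -3 (O(d, C) = 1 - 4 = -3)
a = 12907 (a = 12658 - (-3)*(6 + 77) = 12658 - (-3)*83 = 12658 - 1*(-249) = 12658 + 249 = 12907)
B = 53621 (B = 12907 + 40714 = 53621)
-B = -1*53621 = -53621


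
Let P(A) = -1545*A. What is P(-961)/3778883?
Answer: 1484745/3778883 ≈ 0.39291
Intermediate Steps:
P(-961)/3778883 = -1545*(-961)/3778883 = 1484745*(1/3778883) = 1484745/3778883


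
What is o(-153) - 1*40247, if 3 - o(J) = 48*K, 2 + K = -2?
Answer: -40052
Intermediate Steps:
K = -4 (K = -2 - 2 = -4)
o(J) = 195 (o(J) = 3 - 48*(-4) = 3 - 1*(-192) = 3 + 192 = 195)
o(-153) - 1*40247 = 195 - 1*40247 = 195 - 40247 = -40052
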